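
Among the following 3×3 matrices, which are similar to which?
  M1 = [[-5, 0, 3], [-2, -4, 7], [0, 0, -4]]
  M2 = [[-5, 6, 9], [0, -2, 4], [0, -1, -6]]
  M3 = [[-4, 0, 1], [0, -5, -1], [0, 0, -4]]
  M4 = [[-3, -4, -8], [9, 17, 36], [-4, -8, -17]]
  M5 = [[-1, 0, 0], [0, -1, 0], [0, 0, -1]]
3 classes: {M1, M2, M3}, {M4}, {M5}

Characteristic polynomials: χ_{M1} = (x + 4)^2(x + 5), χ_{M2} = (x + 4)^2(x + 5), χ_{M3} = (x + 4)^2(x + 5), χ_{M4} = (x + 1)^3, χ_{M5} = (x + 1)^3.

{M1, M2, M3}: invariant factors (x + 4)^2(x + 5).

{M4}: invariant factors x + 1, (x + 1)^2.

{M5}: invariant factors x + 1, x + 1, x + 1.

Matrices are similar if and only if their invariant-factor lists agree; the partition into similarity classes is {M1, M2, M3}, {M4}, {M5}.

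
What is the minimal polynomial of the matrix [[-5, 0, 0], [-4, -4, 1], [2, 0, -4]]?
m_A(x) = (x + 4)^2(x + 5)

The characteristic polynomial factors as (x + 4)^2(x + 5). The minimal polynomial is ∏(x - λ)^{k_λ} where k_λ is the size of the largest Jordan block at λ.

For λ = -5: rank(A + 5I) = 2, and the largest Jordan block has size 1 (the smallest k with rank((A + 5I)^k) = rank((A + 5I)^(k+1))).
For λ = -4: rank(A + 4I) = 2, and the largest Jordan block has size 2 (the smallest k with rank((A + 4I)^k) = rank((A + 4I)^(k+1))).

So m_A(x) = (x + 4)^2(x + 5).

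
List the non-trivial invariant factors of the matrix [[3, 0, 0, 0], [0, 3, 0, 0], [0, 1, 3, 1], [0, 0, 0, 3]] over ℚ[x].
The Jordan structure of A has elementary divisors (x - 3)^2, (x - 3), (x - 3). Arranging the block sizes at each eigenvalue in decreasing order and taking row products gives the invariant factors.

Invariant factors (smallest first, each dividing the next): x - 3, x - 3, (x - 3)^2.

Check: the last factor (x - 3)^2 is the minimal polynomial, and the product (x - 3)^4 is the characteristic polynomial.

x - 3, x - 3, (x - 3)^2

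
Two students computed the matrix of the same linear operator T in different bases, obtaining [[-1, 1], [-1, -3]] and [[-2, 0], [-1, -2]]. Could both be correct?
Two matrices over a field are similar if and only if they have the same invariant factors.

Both A and B have characteristic polynomial (x + 2)^2 and minimal polynomial (x + 2)^2. Computing further, both have invariant factors (x + 2)^2. Hence A and B are similar.

Yes.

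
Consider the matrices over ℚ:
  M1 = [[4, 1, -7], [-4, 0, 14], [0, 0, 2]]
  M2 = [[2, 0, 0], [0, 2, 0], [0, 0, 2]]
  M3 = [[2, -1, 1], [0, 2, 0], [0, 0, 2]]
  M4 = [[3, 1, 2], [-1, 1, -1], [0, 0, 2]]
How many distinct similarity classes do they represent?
3 classes: {M1, M3}, {M2}, {M4}

Characteristic polynomials: χ_{M1} = (x - 2)^3, χ_{M2} = (x - 2)^3, χ_{M3} = (x - 2)^3, χ_{M4} = (x - 2)^3.

{M1, M3}: invariant factors x - 2, (x - 2)^2.

{M2}: invariant factors x - 2, x - 2, x - 2.

{M4}: invariant factors (x - 2)^3.

Matrices are similar if and only if their invariant-factor lists agree; the partition into similarity classes is {M1, M3}, {M2}, {M4}.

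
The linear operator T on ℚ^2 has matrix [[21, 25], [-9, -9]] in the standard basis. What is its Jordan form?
J = [[6, 1], [0, 6]]

The characteristic polynomial is det(xI - A) = (x - 6)^2, so the eigenvalues are 6 (algebraic multiplicity 2).

For λ = 6: rank(A - 6I) = 1, rank((A - 6I)^2) = 0. The eigenspace has dimension 2 - 1 = 1, so there is 1 Jordan block; the rank sequence gives block sizes [2].

Assembling the blocks gives the Jordan form J above.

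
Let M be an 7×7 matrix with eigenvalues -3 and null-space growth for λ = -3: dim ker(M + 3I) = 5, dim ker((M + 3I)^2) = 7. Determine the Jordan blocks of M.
Jordan blocks: (-3, 2), (-3, 2), (-3, 1), (-3, 1), (-3, 1)

λ = -3: successive nullity increments [5, 2] count blocks of size ≥ k; block sizes are [2, 2, 1, 1, 1].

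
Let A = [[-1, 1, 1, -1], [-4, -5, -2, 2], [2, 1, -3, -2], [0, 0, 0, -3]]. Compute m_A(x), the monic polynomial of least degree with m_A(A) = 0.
The characteristic polynomial factors as (x + 3)^4. The minimal polynomial is ∏(x - λ)^{k_λ} where k_λ is the size of the largest Jordan block at λ.

For λ = -3: rank(A + 3I) = 2, and the largest Jordan block has size 3 (the smallest k with rank((A + 3I)^k) = rank((A + 3I)^(k+1))).

So m_A(x) = (x + 3)^3.

m_A(x) = (x + 3)^3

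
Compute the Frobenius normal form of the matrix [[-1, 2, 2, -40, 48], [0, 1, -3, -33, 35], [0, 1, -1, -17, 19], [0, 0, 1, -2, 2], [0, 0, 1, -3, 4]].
The invariant factors of A (the non-unit diagonal entries of the Smith normal form of xI - A over ℚ[x]) are x + 1, (x - 4)(x + 1)(x^2 + x + 5), each dividing the next. The characteristic polynomial is their product, (x - 4)(x + 1)^2(x^2 + x + 5).

The rational canonical form is the block-diagonal matrix of companion matrices C(f_i):
R = [[-1, 0, 0, 0, 0], [0, 0, 0, 0, 20], [0, 1, 0, 0, 19], [0, 0, 1, 0, 2], [0, 0, 0, 1, 2]].

Note the characteristic polynomial does not split into linear factors over ℚ, so A has no Jordan form over ℚ; the rational canonical form exists over any field.

R = [[-1, 0, 0, 0, 0], [0, 0, 0, 0, 20], [0, 1, 0, 0, 19], [0, 0, 1, 0, 2], [0, 0, 0, 1, 2]]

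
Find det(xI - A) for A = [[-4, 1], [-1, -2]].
χ_A(x) = (x + 3)^2

xI - A = [[x + 4, -1], [1, x + 2]].

Expanding det(xI - A) along the first row:
det(xI - A) = + (x + 4)·det([[x + 2]]) - (-1)·det([[1]]).

Evaluating gives χ_A(x) = x^2 + 6x + 9 = (x + 3)^2.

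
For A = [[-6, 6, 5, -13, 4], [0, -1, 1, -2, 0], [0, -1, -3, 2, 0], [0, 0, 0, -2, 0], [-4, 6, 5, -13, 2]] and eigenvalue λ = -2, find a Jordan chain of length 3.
v_1 = [[0, -4, 11, 3, 2]]^T, v_2 = [[0, 1, -1, 0, 0]]^T, v_3 = [[1, 0, 0, 0, 1]]^T

We seek v_1 ∈ ker((A + 2I)^3) \ ker((A + 2I)^2), then set v_{i+1} = (A + 2I) v_i.

One such chain is v_1 = [[0, -4, 11, 3, 2]]^T, v_2 = [[0, 1, -1, 0, 0]]^T, v_3 = [[1, 0, 0, 0, 1]]^T. Check: (A + 2I) v_3 = [[0, 0, 0, 0, 0]]^T = 0.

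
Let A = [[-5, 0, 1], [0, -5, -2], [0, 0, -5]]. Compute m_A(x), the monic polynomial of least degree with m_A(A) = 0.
The characteristic polynomial factors as (x + 5)^3. The minimal polynomial is ∏(x - λ)^{k_λ} where k_λ is the size of the largest Jordan block at λ.

For λ = -5: rank(A + 5I) = 1, and the largest Jordan block has size 2 (the smallest k with rank((A + 5I)^k) = rank((A + 5I)^(k+1))).

So m_A(x) = (x + 5)^2.

m_A(x) = (x + 5)^2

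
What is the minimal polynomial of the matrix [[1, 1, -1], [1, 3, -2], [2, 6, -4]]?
m_A(x) = x^3

The characteristic polynomial factors as x^3. The minimal polynomial is ∏(x - λ)^{k_λ} where k_λ is the size of the largest Jordan block at λ.

For λ = 0: rank(A) = 2, and the largest Jordan block has size 3 (the smallest k with rank(A^k) = rank(A^(k+1))).

So m_A(x) = x^3.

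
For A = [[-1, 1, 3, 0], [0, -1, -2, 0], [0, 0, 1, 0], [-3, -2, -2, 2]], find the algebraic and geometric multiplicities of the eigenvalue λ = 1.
The characteristic polynomial is (x - 2)(x - 1)(x + 1)^2, so the factor x - 1 appears with exponent 1: the algebraic multiplicity is 1.

rank(A - I) = 3, so the eigenspace has dimension 4 - 3 = 1: the geometric multiplicity is 1.

algebraic multiplicity 1, geometric multiplicity 1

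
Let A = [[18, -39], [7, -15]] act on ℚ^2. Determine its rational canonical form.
R = [[0, -3], [1, 3]]

The invariant factors of A (the non-unit diagonal entries of the Smith normal form of xI - A over ℚ[x]) are x^2 - 3x + 3, each dividing the next. The characteristic polynomial is their product, x^2 - 3x + 3.

The rational canonical form is the block-diagonal matrix of companion matrices C(f_i):
R = [[0, -3], [1, 3]].

Note the characteristic polynomial does not split into linear factors over ℚ, so A has no Jordan form over ℚ; the rational canonical form exists over any field.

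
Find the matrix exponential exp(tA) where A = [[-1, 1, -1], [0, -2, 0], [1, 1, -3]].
e^{tA} = [[(t + 1)*e^{-2*t}, t*e^{-2*t}, -t*e^{-2*t}], [0, e^{-2*t}, 0], [t*e^{-2*t}, t*e^{-2*t}, (1 - t)*e^{-2*t}]]

A has Jordan form J = [[-2, 1, 0], [0, -2, 0], [0, 0, -2]] with A = PJP^{-1}, so e^{tA} = P e^{tJ} P^{-1}.

For a Jordan block J_k(λ), e^{tJ_k(λ)} = e^{λt} · (I + tN + t^2 N^2/2! + ... + t^{k-1} N^{k-1}/(k-1)!) where N is the nilpotent superdiagonal part.

Assembling the blocks and conjugating back gives the entries of e^{tA} as shown above.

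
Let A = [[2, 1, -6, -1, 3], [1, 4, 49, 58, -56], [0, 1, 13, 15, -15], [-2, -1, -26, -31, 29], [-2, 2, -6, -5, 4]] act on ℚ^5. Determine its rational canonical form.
The invariant factors of A (the non-unit diagonal entries of the Smith normal form of xI - A over ℚ[x]) are (x + 4)^2(x^3 + 2x - 2), each dividing the next. The characteristic polynomial is their product, (x + 4)^2(x^3 + 2x - 2).

The rational canonical form is the block-diagonal matrix of companion matrices C(f_i):
R = [[0, 0, 0, 0, 32], [1, 0, 0, 0, -16], [0, 1, 0, 0, -14], [0, 0, 1, 0, -18], [0, 0, 0, 1, -8]].

Note the characteristic polynomial does not split into linear factors over ℚ, so A has no Jordan form over ℚ; the rational canonical form exists over any field.

R = [[0, 0, 0, 0, 32], [1, 0, 0, 0, -16], [0, 1, 0, 0, -14], [0, 0, 1, 0, -18], [0, 0, 0, 1, -8]]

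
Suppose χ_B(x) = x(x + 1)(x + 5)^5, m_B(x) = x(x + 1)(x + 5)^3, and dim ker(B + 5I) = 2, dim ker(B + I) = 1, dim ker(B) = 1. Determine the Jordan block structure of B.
λ = -5: algebraic multiplicity 5 (exponent in χ_B), largest block size 3 (exponent in m_B), 2 blocks (geometric multiplicity). These force block sizes [3, 2].
λ = -1: algebraic multiplicity 1 (exponent in χ_B), largest block size 1 (exponent in m_B), 1 block (geometric multiplicity). This forces block sizes [1].
λ = 0: algebraic multiplicity 1 (exponent in χ_B), largest block size 1 (exponent in m_B), 1 block (geometric multiplicity). This forces block sizes [1].

Jordan blocks: (-5, 3), (-5, 2), (-1, 1), (0, 1)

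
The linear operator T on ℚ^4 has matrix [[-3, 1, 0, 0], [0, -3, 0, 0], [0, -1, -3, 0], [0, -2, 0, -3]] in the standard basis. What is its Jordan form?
The characteristic polynomial is det(xI - A) = (x + 3)^4, so the eigenvalues are -3 (algebraic multiplicity 4).

For λ = -3: rank(A + 3I) = 1, rank((A + 3I)^2) = 0. The eigenspace has dimension 4 - 1 = 3, so there are 3 Jordan blocks; the rank sequence gives block sizes [2, 1, 1].

Assembling the blocks gives the Jordan form J above.

J = [[-3, 1, 0, 0], [0, -3, 0, 0], [0, 0, -3, 0], [0, 0, 0, -3]]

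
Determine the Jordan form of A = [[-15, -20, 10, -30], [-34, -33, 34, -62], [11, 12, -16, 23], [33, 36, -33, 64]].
J = [[-5, 0, 0, 0], [0, -5, 0, 0], [0, 0, 5, 1], [0, 0, 0, 5]]

The characteristic polynomial is det(xI - A) = (x - 5)^2(x + 5)^2, so the eigenvalues are -5 (algebraic multiplicity 2), 5 (algebraic multiplicity 2).

For λ = -5: rank(A + 5I) = 2. The eigenspace has dimension 4 - 2 = 2, so there are 2 Jordan blocks; the rank sequence gives block sizes [1, 1].

For λ = 5: rank(A - 5I) = 3, rank((A - 5I)^2) = 2. The eigenspace has dimension 4 - 3 = 1, so there is 1 Jordan block; the rank sequence gives block sizes [2].

Assembling the blocks gives the Jordan form J above.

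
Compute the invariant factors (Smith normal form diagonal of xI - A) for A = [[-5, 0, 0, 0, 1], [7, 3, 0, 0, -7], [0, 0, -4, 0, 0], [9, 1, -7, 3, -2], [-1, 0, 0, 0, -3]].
x + 4, (x - 3)^2(x + 4)^2

The Jordan structure of A has elementary divisors (x + 4)^2, (x + 4), (x - 3)^2. Arranging the block sizes at each eigenvalue in decreasing order and taking row products gives the invariant factors.

Invariant factors (smallest first, each dividing the next): x + 4, (x - 3)^2(x + 4)^2.

Check: the last factor (x - 3)^2(x + 4)^2 is the minimal polynomial, and the product (x - 3)^2(x + 4)^3 is the characteristic polynomial.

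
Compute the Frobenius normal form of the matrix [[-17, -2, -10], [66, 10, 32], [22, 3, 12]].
The invariant factors of A (the non-unit diagonal entries of the Smith normal form of xI - A over ℚ[x]) are (x - 3)(x^2 - 2x - 4), each dividing the next. The characteristic polynomial is their product, (x - 3)(x^2 - 2x - 4).

The rational canonical form is the block-diagonal matrix of companion matrices C(f_i):
R = [[0, 0, -12], [1, 0, -2], [0, 1, 5]].

Note the characteristic polynomial does not split into linear factors over ℚ, so A has no Jordan form over ℚ; the rational canonical form exists over any field.

R = [[0, 0, -12], [1, 0, -2], [0, 1, 5]]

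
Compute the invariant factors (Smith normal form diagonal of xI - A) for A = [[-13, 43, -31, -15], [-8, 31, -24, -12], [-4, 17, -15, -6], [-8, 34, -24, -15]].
The Jordan structure of A has elementary divisors (x + 3)^3, (x + 3). Arranging the block sizes at each eigenvalue in decreasing order and taking row products gives the invariant factors.

Invariant factors (smallest first, each dividing the next): x + 3, (x + 3)^3.

Check: the last factor (x + 3)^3 is the minimal polynomial, and the product (x + 3)^4 is the characteristic polynomial.

x + 3, (x + 3)^3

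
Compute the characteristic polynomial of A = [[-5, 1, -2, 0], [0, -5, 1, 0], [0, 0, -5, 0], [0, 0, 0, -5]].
χ_A(x) = (x + 5)^4

xI - A = [[x + 5, -1, 2, 0], [0, x + 5, -1, 0], [0, 0, x + 5, 0], [0, 0, 0, x + 5]].

Expanding det(xI - A) along the first row:
det(xI - A) = + (x + 5)·det([[x + 5, -1, 0], [0, x + 5, 0], [0, 0, x + 5]]) - (-1)·det([[0, -1, 0], [0, x + 5, 0], [0, 0, x + 5]]) + (2)·det([[0, x + 5, 0], [0, 0, 0], [0, 0, x + 5]]) - (0)·det([[0, x + 5, -1], [0, 0, x + 5], [0, 0, 0]]).

Evaluating gives χ_A(x) = x^4 + 20x^3 + 150x^2 + 500x + 625 = (x + 5)^4.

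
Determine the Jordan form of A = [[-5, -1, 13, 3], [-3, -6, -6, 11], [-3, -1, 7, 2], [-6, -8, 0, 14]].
The characteristic polynomial is det(xI - A) = (x - 4)^2(x - 1)^2, so the eigenvalues are 1 (algebraic multiplicity 2), 4 (algebraic multiplicity 2).

For λ = 1: rank(A - I) = 3, rank((A - I)^2) = 2. The eigenspace has dimension 4 - 3 = 1, so there is 1 Jordan block; the rank sequence gives block sizes [2].

For λ = 4: rank(A - 4I) = 3, rank((A - 4I)^2) = 2. The eigenspace has dimension 4 - 3 = 1, so there is 1 Jordan block; the rank sequence gives block sizes [2].

Assembling the blocks gives the Jordan form J above.

J = [[1, 1, 0, 0], [0, 1, 0, 0], [0, 0, 4, 1], [0, 0, 0, 4]]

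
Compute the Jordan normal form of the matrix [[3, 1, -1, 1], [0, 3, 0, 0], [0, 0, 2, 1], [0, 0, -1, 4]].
The characteristic polynomial is det(xI - A) = (x - 3)^4, so the eigenvalues are 3 (algebraic multiplicity 4).

For λ = 3: rank(A - 3I) = 2, rank((A - 3I)^2) = 0. The eigenspace has dimension 4 - 2 = 2, so there are 2 Jordan blocks; the rank sequence gives block sizes [2, 2].

Assembling the blocks gives the Jordan form J above.

J = [[3, 1, 0, 0], [0, 3, 0, 0], [0, 0, 3, 1], [0, 0, 0, 3]]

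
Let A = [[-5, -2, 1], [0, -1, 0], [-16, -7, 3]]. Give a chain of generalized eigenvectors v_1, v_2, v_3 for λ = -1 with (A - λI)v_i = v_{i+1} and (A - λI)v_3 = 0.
We seek v_1 ∈ ker((A + I)^3) \ ker((A + I)^2), then set v_{i+1} = (A + I) v_i.

One such chain is v_1 = [[4, 1, 20]]^T, v_2 = [[2, 0, 9]]^T, v_3 = [[1, 0, 4]]^T. Check: (A + I) v_3 = [[0, 0, 0]]^T = 0.

v_1 = [[4, 1, 20]]^T, v_2 = [[2, 0, 9]]^T, v_3 = [[1, 0, 4]]^T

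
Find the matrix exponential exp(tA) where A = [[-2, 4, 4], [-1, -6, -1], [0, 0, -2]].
A has Jordan form J = [[-4, 1, 0], [0, -4, 0], [0, 0, -2]] with A = PJP^{-1}, so e^{tA} = P e^{tJ} P^{-1}.

For a Jordan block J_k(λ), e^{tJ_k(λ)} = e^{λt} · (I + tN + t^2 N^2/2! + ... + t^{k-1} N^{k-1}/(k-1)!) where N is the nilpotent superdiagonal part.

Assembling the blocks and conjugating back gives the entries of e^{tA} as shown above.

e^{tA} = [[(2*t + 1)*e^{-4*t}, 4*t*e^{-4*t}, (-2*t + 3*e^{2*t} - 3)*e^{-4*t}], [-t*e^{-4*t}, (1 - 2*t)*e^{-4*t}, (t - e^{2*t} + 1)*e^{-4*t}], [0, 0, e^{-2*t}]]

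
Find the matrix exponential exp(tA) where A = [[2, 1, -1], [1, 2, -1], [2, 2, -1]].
e^{tA} = [[(t + 1)*e^{t}, t*e^{t}, -t*e^{t}], [t*e^{t}, (t + 1)*e^{t}, -t*e^{t}], [2*t*e^{t}, 2*t*e^{t}, (1 - 2*t)*e^{t}]]

A has Jordan form J = [[1, 1, 0], [0, 1, 0], [0, 0, 1]] with A = PJP^{-1}, so e^{tA} = P e^{tJ} P^{-1}.

For a Jordan block J_k(λ), e^{tJ_k(λ)} = e^{λt} · (I + tN + t^2 N^2/2! + ... + t^{k-1} N^{k-1}/(k-1)!) where N is the nilpotent superdiagonal part.

Assembling the blocks and conjugating back gives the entries of e^{tA} as shown above.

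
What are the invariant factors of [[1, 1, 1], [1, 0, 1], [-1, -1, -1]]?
The Jordan structure of A has elementary divisors x^3. Arranging the block sizes at each eigenvalue in decreasing order and taking row products gives the invariant factors.

Invariant factors (smallest first, each dividing the next): x^3.

Check: the last factor x^3 is the minimal polynomial, and the product x^3 is the characteristic polynomial.

x^3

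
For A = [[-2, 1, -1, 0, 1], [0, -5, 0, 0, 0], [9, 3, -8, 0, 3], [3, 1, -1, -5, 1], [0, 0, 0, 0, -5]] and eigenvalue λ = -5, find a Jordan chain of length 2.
v_1 = [[2, 1, 6, 2, 0]]^T, v_2 = [[1, 0, 3, 1, 0]]^T

We seek v_1 ∈ ker((A + 5I)^2) \ ker(A + 5I), then set v_{i+1} = (A + 5I) v_i.

One such chain is v_1 = [[2, 1, 6, 2, 0]]^T, v_2 = [[1, 0, 3, 1, 0]]^T. Check: (A + 5I) v_2 = [[0, 0, 0, 0, 0]]^T = 0.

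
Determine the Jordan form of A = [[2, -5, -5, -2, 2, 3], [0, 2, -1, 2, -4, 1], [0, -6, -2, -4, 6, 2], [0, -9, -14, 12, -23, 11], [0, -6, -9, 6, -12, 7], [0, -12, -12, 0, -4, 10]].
The characteristic polynomial is det(xI - A) = (x - 2)^6, so the eigenvalues are 2 (algebraic multiplicity 6).

For λ = 2: rank(A - 2I) = 3, rank((A - 2I)^2) = 1, rank((A - 2I)^3) = 0. The eigenspace has dimension 6 - 3 = 3, so there are 3 Jordan blocks; the rank sequence gives block sizes [3, 2, 1].

Assembling the blocks gives the Jordan form J above.

J = [[2, 1, 0, 0, 0, 0], [0, 2, 1, 0, 0, 0], [0, 0, 2, 0, 0, 0], [0, 0, 0, 2, 1, 0], [0, 0, 0, 0, 2, 0], [0, 0, 0, 0, 0, 2]]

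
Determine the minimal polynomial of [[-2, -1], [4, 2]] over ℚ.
The characteristic polynomial factors as x^2. The minimal polynomial is ∏(x - λ)^{k_λ} where k_λ is the size of the largest Jordan block at λ.

For λ = 0: rank(A) = 1, and the largest Jordan block has size 2 (the smallest k with rank(A^k) = rank(A^(k+1))).

So m_A(x) = x^2.

m_A(x) = x^2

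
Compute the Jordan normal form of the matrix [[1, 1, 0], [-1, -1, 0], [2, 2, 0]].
J = [[0, 1, 0], [0, 0, 0], [0, 0, 0]]

The characteristic polynomial is det(xI - A) = x^3, so the eigenvalues are 0 (algebraic multiplicity 3).

For λ = 0: rank(A) = 1, rank(A^2) = 0. The eigenspace has dimension 3 - 1 = 2, so there are 2 Jordan blocks; the rank sequence gives block sizes [2, 1].

Assembling the blocks gives the Jordan form J above.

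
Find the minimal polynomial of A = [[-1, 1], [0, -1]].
m_A(x) = (x + 1)^2

The characteristic polynomial factors as (x + 1)^2. The minimal polynomial is ∏(x - λ)^{k_λ} where k_λ is the size of the largest Jordan block at λ.

For λ = -1: rank(A + I) = 1, and the largest Jordan block has size 2 (the smallest k with rank((A + I)^k) = rank((A + I)^(k+1))).

So m_A(x) = (x + 1)^2.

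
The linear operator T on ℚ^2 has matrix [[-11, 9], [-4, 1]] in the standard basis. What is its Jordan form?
J = [[-5, 1], [0, -5]]

The characteristic polynomial is det(xI - A) = (x + 5)^2, so the eigenvalues are -5 (algebraic multiplicity 2).

For λ = -5: rank(A + 5I) = 1, rank((A + 5I)^2) = 0. The eigenspace has dimension 2 - 1 = 1, so there is 1 Jordan block; the rank sequence gives block sizes [2].

Assembling the blocks gives the Jordan form J above.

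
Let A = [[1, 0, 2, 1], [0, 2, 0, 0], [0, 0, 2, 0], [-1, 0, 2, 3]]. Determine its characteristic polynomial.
xI - A = [[x - 1, 0, -2, -1], [0, x - 2, 0, 0], [0, 0, x - 2, 0], [1, 0, -2, x - 3]].

Expanding det(xI - A) along the first row:
det(xI - A) = + (x - 1)·det([[x - 2, 0, 0], [0, x - 2, 0], [0, -2, x - 3]]) - (0)·det([[0, 0, 0], [0, x - 2, 0], [1, -2, x - 3]]) + (-2)·det([[0, x - 2, 0], [0, 0, 0], [1, 0, x - 3]]) - (-1)·det([[0, x - 2, 0], [0, 0, x - 2], [1, 0, -2]]).

Evaluating gives χ_A(x) = x^4 - 8x^3 + 24x^2 - 32x + 16 = (x - 2)^4.

χ_A(x) = (x - 2)^4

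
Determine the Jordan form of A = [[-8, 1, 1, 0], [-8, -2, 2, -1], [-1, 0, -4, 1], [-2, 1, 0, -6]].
J = [[-5, 1, 0, 0], [0, -5, 0, 0], [0, 0, -5, 1], [0, 0, 0, -5]]

The characteristic polynomial is det(xI - A) = (x + 5)^4, so the eigenvalues are -5 (algebraic multiplicity 4).

For λ = -5: rank(A + 5I) = 2, rank((A + 5I)^2) = 0. The eigenspace has dimension 4 - 2 = 2, so there are 2 Jordan blocks; the rank sequence gives block sizes [2, 2].

Assembling the blocks gives the Jordan form J above.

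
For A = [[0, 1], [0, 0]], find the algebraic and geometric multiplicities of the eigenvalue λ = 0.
algebraic multiplicity 2, geometric multiplicity 1

The characteristic polynomial is x^2, so the factor x appears with exponent 2: the algebraic multiplicity is 2.

rank(A) = 1, so the eigenspace has dimension 2 - 1 = 1: the geometric multiplicity is 1.

Since 1 < 2, A is not diagonalizable.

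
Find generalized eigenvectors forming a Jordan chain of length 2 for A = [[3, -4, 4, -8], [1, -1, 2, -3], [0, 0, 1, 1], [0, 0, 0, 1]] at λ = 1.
v_1 = [[1, 0, 0, 0]]^T, v_2 = [[2, 1, 0, 0]]^T

We seek v_1 ∈ ker((A - I)^2) \ ker(A - I), then set v_{i+1} = (A - I) v_i.

One such chain is v_1 = [[1, 0, 0, 0]]^T, v_2 = [[2, 1, 0, 0]]^T. Check: (A - I) v_2 = [[0, 0, 0, 0]]^T = 0.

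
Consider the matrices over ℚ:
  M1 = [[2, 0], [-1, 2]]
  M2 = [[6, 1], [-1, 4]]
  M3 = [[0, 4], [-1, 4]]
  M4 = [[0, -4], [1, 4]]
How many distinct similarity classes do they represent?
2 classes: {M1, M3, M4}, {M2}

Characteristic polynomials: χ_{M1} = (x - 2)^2, χ_{M2} = (x - 5)^2, χ_{M3} = (x - 2)^2, χ_{M4} = (x - 2)^2.

{M1, M3, M4}: invariant factors (x - 2)^2.

{M2}: invariant factors (x - 5)^2.

Matrices are similar if and only if their invariant-factor lists agree; the partition into similarity classes is {M1, M3, M4}, {M2}.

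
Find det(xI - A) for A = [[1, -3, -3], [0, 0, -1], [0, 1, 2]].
xI - A = [[x - 1, 3, 3], [0, x, 1], [0, -1, x - 2]].

Expanding det(xI - A) along the first row:
det(xI - A) = + (x - 1)·det([[x, 1], [-1, x - 2]]) - (3)·det([[0, 1], [0, x - 2]]) + (3)·det([[0, x], [0, -1]]).

Evaluating gives χ_A(x) = x^3 - 3x^2 + 3x - 1 = (x - 1)^3.

χ_A(x) = (x - 1)^3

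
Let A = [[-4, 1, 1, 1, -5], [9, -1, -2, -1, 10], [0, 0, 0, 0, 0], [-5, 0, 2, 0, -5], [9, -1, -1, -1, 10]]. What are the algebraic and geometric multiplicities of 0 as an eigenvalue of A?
The characteristic polynomial is x^4(x - 5), so the factor x appears with exponent 4: the algebraic multiplicity is 4.

rank(A) = 3, so the eigenspace has dimension 5 - 3 = 2: the geometric multiplicity is 2.

Since 2 < 4, A is not diagonalizable.

algebraic multiplicity 4, geometric multiplicity 2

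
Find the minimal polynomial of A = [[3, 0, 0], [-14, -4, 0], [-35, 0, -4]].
The characteristic polynomial factors as (x - 3)(x + 4)^2. The minimal polynomial is ∏(x - λ)^{k_λ} where k_λ is the size of the largest Jordan block at λ.

For λ = -4: rank(A + 4I) = 1, and the largest Jordan block has size 1 (the smallest k with rank((A + 4I)^k) = rank((A + 4I)^(k+1))).
For λ = 3: rank(A - 3I) = 2, and the largest Jordan block has size 1 (the smallest k with rank((A - 3I)^k) = rank((A - 3I)^(k+1))).

So m_A(x) = (x - 3)(x + 4).

m_A(x) = (x - 3)(x + 4)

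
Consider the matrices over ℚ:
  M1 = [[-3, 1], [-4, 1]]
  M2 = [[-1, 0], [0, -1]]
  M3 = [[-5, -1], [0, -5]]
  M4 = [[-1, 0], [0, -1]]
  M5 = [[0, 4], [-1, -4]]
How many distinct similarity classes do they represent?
4 classes: {M1}, {M2, M4}, {M3}, {M5}

Characteristic polynomials: χ_{M1} = (x + 1)^2, χ_{M2} = (x + 1)^2, χ_{M3} = (x + 5)^2, χ_{M4} = (x + 1)^2, χ_{M5} = (x + 2)^2.

{M1}: invariant factors (x + 1)^2.

{M2, M4}: invariant factors x + 1, x + 1.

{M3}: invariant factors (x + 5)^2.

{M5}: invariant factors (x + 2)^2.

Matrices are similar if and only if their invariant-factor lists agree; the partition into similarity classes is {M1}, {M2, M4}, {M3}, {M5}.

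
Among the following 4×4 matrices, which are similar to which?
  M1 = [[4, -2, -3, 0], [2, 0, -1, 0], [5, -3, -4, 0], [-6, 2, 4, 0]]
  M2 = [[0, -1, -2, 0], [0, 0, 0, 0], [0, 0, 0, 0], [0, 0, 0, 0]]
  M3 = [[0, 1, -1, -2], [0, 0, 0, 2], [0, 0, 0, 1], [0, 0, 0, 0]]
2 classes: {M1, M3}, {M2}

Characteristic polynomials: χ_{M1} = x^4, χ_{M2} = x^4, χ_{M3} = x^4.

{M1, M3}: invariant factors x, x^3.

{M2}: invariant factors x, x, x^2.

Matrices are similar if and only if their invariant-factor lists agree; the partition into similarity classes is {M1, M3}, {M2}.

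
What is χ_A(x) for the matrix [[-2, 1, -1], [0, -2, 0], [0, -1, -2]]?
χ_A(x) = (x + 2)^3

xI - A = [[x + 2, -1, 1], [0, x + 2, 0], [0, 1, x + 2]].

Expanding det(xI - A) along the first row:
det(xI - A) = + (x + 2)·det([[x + 2, 0], [1, x + 2]]) - (-1)·det([[0, 0], [0, x + 2]]) + (1)·det([[0, x + 2], [0, 1]]).

Evaluating gives χ_A(x) = x^3 + 6x^2 + 12x + 8 = (x + 2)^3.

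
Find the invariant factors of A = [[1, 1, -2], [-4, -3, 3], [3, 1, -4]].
The Jordan structure of A has elementary divisors (x + 2)^3. Arranging the block sizes at each eigenvalue in decreasing order and taking row products gives the invariant factors.

Invariant factors (smallest first, each dividing the next): (x + 2)^3.

Check: the last factor (x + 2)^3 is the minimal polynomial, and the product (x + 2)^3 is the characteristic polynomial.

(x + 2)^3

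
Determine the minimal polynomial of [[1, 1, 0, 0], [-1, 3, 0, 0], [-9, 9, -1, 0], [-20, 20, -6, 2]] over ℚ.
The characteristic polynomial factors as (x - 2)^3(x + 1). The minimal polynomial is ∏(x - λ)^{k_λ} where k_λ is the size of the largest Jordan block at λ.

For λ = -1: rank(A + I) = 3, and the largest Jordan block has size 1 (the smallest k with rank((A + I)^k) = rank((A + I)^(k+1))).
For λ = 2: rank(A - 2I) = 2, and the largest Jordan block has size 2 (the smallest k with rank((A - 2I)^k) = rank((A - 2I)^(k+1))).

So m_A(x) = (x - 2)^2(x + 1).

m_A(x) = (x - 2)^2(x + 1)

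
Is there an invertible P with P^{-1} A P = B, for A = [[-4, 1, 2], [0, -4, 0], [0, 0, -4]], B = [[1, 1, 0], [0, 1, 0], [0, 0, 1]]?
trace(A) = -12 but trace(B) = 3. The trace is a similarity invariant, so A and B are not similar.

No.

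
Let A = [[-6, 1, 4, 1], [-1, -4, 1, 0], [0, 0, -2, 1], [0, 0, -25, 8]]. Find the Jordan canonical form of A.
The characteristic polynomial is det(xI - A) = (x - 3)^2(x + 5)^2, so the eigenvalues are -5 (algebraic multiplicity 2), 3 (algebraic multiplicity 2).

For λ = -5: rank(A + 5I) = 3, rank((A + 5I)^2) = 2. The eigenspace has dimension 4 - 3 = 1, so there is 1 Jordan block; the rank sequence gives block sizes [2].

For λ = 3: rank(A - 3I) = 3, rank((A - 3I)^2) = 2. The eigenspace has dimension 4 - 3 = 1, so there is 1 Jordan block; the rank sequence gives block sizes [2].

Assembling the blocks gives the Jordan form J above.

J = [[-5, 1, 0, 0], [0, -5, 0, 0], [0, 0, 3, 1], [0, 0, 0, 3]]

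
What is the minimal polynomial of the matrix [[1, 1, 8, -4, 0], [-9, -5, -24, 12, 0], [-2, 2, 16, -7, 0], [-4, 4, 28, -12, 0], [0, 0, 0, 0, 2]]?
The characteristic polynomial factors as (x - 2)^3(x + 2)^2. The minimal polynomial is ∏(x - λ)^{k_λ} where k_λ is the size of the largest Jordan block at λ.

For λ = -2: rank(A + 2I) = 4, and the largest Jordan block has size 2 (the smallest k with rank((A + 2I)^k) = rank((A + 2I)^(k+1))).
For λ = 2: rank(A - 2I) = 3, and the largest Jordan block has size 2 (the smallest k with rank((A - 2I)^k) = rank((A - 2I)^(k+1))).

So m_A(x) = (x - 2)^2(x + 2)^2.

m_A(x) = (x - 2)^2(x + 2)^2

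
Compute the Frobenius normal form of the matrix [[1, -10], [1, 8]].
R = [[0, -18], [1, 9]]

The invariant factors of A (the non-unit diagonal entries of the Smith normal form of xI - A over ℚ[x]) are (x - 6)(x - 3), each dividing the next. The characteristic polynomial is their product, (x - 6)(x - 3).

The rational canonical form is the block-diagonal matrix of companion matrices C(f_i):
R = [[0, -18], [1, 9]].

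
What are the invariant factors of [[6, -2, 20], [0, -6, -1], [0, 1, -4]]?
(x - 6)(x + 5)^2

The Jordan structure of A has elementary divisors (x + 5)^2, (x - 6). Arranging the block sizes at each eigenvalue in decreasing order and taking row products gives the invariant factors.

Invariant factors (smallest first, each dividing the next): (x - 6)(x + 5)^2.

Check: the last factor (x - 6)(x + 5)^2 is the minimal polynomial, and the product (x - 6)(x + 5)^2 is the characteristic polynomial.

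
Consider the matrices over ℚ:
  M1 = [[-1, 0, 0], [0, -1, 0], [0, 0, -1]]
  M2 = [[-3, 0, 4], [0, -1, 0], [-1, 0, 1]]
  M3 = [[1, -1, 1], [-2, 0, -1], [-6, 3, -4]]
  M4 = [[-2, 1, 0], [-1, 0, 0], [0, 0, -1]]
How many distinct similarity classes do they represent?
2 classes: {M1}, {M2, M3, M4}

Characteristic polynomials: χ_{M1} = (x + 1)^3, χ_{M2} = (x + 1)^3, χ_{M3} = (x + 1)^3, χ_{M4} = (x + 1)^3.

{M1}: invariant factors x + 1, x + 1, x + 1.

{M2, M3, M4}: invariant factors x + 1, (x + 1)^2.

Matrices are similar if and only if their invariant-factor lists agree; the partition into similarity classes is {M1}, {M2, M3, M4}.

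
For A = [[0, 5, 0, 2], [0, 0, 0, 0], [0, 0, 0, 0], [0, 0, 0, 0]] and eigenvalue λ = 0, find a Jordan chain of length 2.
v_1 = [[0, 3, -2, -7]]^T, v_2 = [[1, 0, 0, 0]]^T

We seek v_1 ∈ ker(A^2) \ ker(A), then set v_{i+1} = A v_i.

One such chain is v_1 = [[0, 3, -2, -7]]^T, v_2 = [[1, 0, 0, 0]]^T. Check: A v_2 = [[0, 0, 0, 0]]^T = 0.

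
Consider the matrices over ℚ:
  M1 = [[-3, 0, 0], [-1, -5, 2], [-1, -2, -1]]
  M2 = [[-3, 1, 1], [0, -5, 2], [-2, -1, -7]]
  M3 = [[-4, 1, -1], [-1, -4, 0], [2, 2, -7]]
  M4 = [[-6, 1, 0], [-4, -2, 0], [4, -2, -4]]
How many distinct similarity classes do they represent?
3 classes: {M1}, {M2, M3}, {M4}

Characteristic polynomials: χ_{M1} = (x + 3)^3, χ_{M2} = (x + 5)^3, χ_{M3} = (x + 5)^3, χ_{M4} = (x + 4)^3.

{M1}: invariant factors x + 3, (x + 3)^2.

{M2, M3}: invariant factors (x + 5)^3.

{M4}: invariant factors x + 4, (x + 4)^2.

Matrices are similar if and only if their invariant-factor lists agree; the partition into similarity classes is {M1}, {M2, M3}, {M4}.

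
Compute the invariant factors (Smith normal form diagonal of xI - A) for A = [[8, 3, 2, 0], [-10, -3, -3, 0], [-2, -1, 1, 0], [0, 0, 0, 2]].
x - 2, (x - 2)^3

The Jordan structure of A has elementary divisors (x - 2)^3, (x - 2). Arranging the block sizes at each eigenvalue in decreasing order and taking row products gives the invariant factors.

Invariant factors (smallest first, each dividing the next): x - 2, (x - 2)^3.

Check: the last factor (x - 2)^3 is the minimal polynomial, and the product (x - 2)^4 is the characteristic polynomial.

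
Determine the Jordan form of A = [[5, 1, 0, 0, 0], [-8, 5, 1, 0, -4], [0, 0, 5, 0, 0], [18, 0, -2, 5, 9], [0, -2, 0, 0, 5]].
J = [[5, 1, 0, 0, 0], [0, 5, 1, 0, 0], [0, 0, 5, 0, 0], [0, 0, 0, 5, 1], [0, 0, 0, 0, 5]]

The characteristic polynomial is det(xI - A) = (x - 5)^5, so the eigenvalues are 5 (algebraic multiplicity 5).

For λ = 5: rank(A - 5I) = 3, rank((A - 5I)^2) = 1, rank((A - 5I)^3) = 0. The eigenspace has dimension 5 - 3 = 2, so there are 2 Jordan blocks; the rank sequence gives block sizes [3, 2].

Assembling the blocks gives the Jordan form J above.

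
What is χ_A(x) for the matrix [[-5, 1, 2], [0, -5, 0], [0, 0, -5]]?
xI - A = [[x + 5, -1, -2], [0, x + 5, 0], [0, 0, x + 5]].

Expanding det(xI - A) along the first row:
det(xI - A) = + (x + 5)·det([[x + 5, 0], [0, x + 5]]) - (-1)·det([[0, 0], [0, x + 5]]) + (-2)·det([[0, x + 5], [0, 0]]).

Evaluating gives χ_A(x) = x^3 + 15x^2 + 75x + 125 = (x + 5)^3.

χ_A(x) = (x + 5)^3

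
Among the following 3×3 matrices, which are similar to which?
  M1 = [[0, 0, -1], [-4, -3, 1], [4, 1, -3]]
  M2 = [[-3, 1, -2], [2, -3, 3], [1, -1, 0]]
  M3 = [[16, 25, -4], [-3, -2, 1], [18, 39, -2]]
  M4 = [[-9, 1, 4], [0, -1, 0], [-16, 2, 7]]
3 classes: {M1, M2}, {M3}, {M4}

Characteristic polynomials: χ_{M1} = (x + 2)^3, χ_{M2} = (x + 2)^3, χ_{M3} = (x - 4)^3, χ_{M4} = (x + 1)^3.

{M1, M2}: invariant factors (x + 2)^3.

{M3}: invariant factors (x - 4)^3.

{M4}: invariant factors x + 1, (x + 1)^2.

Matrices are similar if and only if their invariant-factor lists agree; the partition into similarity classes is {M1, M2}, {M3}, {M4}.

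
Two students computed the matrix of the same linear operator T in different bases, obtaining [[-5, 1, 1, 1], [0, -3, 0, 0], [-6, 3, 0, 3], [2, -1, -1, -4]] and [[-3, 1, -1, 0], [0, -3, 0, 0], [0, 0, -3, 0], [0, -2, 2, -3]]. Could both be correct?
Yes.

Two matrices over a field are similar if and only if they have the same invariant factors.

Both A and B have characteristic polynomial (x + 3)^4 and minimal polynomial (x + 3)^2. Computing further, both have invariant factors x + 3, x + 3, (x + 3)^2. Hence A and B are similar.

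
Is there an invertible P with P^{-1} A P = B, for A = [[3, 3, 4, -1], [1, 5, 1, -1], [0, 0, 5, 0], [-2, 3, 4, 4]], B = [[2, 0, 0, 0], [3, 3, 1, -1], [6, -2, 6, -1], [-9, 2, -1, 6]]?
Yes.

Two matrices over a field are similar if and only if they have the same invariant factors.

Both A and B have characteristic polynomial (x - 5)^3(x - 2) and minimal polynomial (x - 5)^2(x - 2). Computing further, both have invariant factors x - 5, (x - 5)^2(x - 2). Hence A and B are similar.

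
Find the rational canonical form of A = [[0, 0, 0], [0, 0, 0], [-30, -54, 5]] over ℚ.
R = [[0, 0, 0], [0, 0, 0], [0, 1, 5]]

The invariant factors of A (the non-unit diagonal entries of the Smith normal form of xI - A over ℚ[x]) are x, x(x - 5), each dividing the next. The characteristic polynomial is their product, x^2(x - 5).

The rational canonical form is the block-diagonal matrix of companion matrices C(f_i):
R = [[0, 0, 0], [0, 0, 0], [0, 1, 5]].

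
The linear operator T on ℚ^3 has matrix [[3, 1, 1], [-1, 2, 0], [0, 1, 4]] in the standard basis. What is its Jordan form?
The characteristic polynomial is det(xI - A) = (x - 3)^3, so the eigenvalues are 3 (algebraic multiplicity 3).

For λ = 3: rank(A - 3I) = 2, rank((A - 3I)^2) = 1, rank((A - 3I)^3) = 0. The eigenspace has dimension 3 - 2 = 1, so there is 1 Jordan block; the rank sequence gives block sizes [3].

Assembling the blocks gives the Jordan form J above.

J = [[3, 1, 0], [0, 3, 1], [0, 0, 3]]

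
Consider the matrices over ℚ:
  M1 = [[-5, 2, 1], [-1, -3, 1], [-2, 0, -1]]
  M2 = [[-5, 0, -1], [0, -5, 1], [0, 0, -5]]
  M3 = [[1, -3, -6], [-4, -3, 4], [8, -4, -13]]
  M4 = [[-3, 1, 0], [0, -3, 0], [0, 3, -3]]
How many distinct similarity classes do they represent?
Characteristic polynomials: χ_{M1} = (x + 3)^3, χ_{M2} = (x + 5)^3, χ_{M3} = (x + 5)^3, χ_{M4} = (x + 3)^3.

{M1}: invariant factors (x + 3)^3.

{M2, M3}: invariant factors x + 5, (x + 5)^2.

{M4}: invariant factors x + 3, (x + 3)^2.

Matrices are similar if and only if their invariant-factor lists agree; the partition into similarity classes is {M1}, {M2, M3}, {M4}.

3 classes: {M1}, {M2, M3}, {M4}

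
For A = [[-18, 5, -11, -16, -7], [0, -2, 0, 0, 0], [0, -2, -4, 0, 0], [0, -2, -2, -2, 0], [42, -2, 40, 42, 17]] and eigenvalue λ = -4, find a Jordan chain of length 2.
We seek v_1 ∈ ker((A + 4I)^2) \ ker(A + 4I), then set v_{i+1} = (A + 4I) v_i.

One such chain is v_1 = [[-2, 0, 1, 1, 0]]^T, v_2 = [[1, 0, 0, 0, -2]]^T. Check: (A + 4I) v_2 = [[0, 0, 0, 0, 0]]^T = 0.

v_1 = [[-2, 0, 1, 1, 0]]^T, v_2 = [[1, 0, 0, 0, -2]]^T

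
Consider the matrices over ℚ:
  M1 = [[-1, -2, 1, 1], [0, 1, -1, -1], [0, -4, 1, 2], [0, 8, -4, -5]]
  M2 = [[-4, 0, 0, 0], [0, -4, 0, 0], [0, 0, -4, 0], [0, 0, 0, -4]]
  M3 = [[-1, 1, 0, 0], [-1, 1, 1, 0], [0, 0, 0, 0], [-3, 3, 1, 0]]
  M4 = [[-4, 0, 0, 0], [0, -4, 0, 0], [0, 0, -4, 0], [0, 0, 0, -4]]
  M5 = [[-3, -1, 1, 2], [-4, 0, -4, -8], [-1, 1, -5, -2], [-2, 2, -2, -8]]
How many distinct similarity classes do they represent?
4 classes: {M1}, {M2, M4}, {M3}, {M5}

Characteristic polynomials: χ_{M1} = (x + 1)^4, χ_{M2} = (x + 4)^4, χ_{M3} = x^4, χ_{M4} = (x + 4)^4, χ_{M5} = (x + 4)^4.

{M1}: invariant factors x + 1, x + 1, (x + 1)^2.

{M2, M4}: invariant factors x + 4, x + 4, x + 4, x + 4.

{M3}: invariant factors x, x^3.

{M5}: invariant factors x + 4, x + 4, (x + 4)^2.

Matrices are similar if and only if their invariant-factor lists agree; the partition into similarity classes is {M1}, {M2, M4}, {M3}, {M5}.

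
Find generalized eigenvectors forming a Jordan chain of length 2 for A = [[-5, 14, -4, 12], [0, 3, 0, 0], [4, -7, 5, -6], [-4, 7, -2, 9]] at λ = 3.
We seek v_1 ∈ ker((A - 3I)^2) \ ker(A - 3I), then set v_{i+1} = (A - 3I) v_i.

One such chain is v_1 = [[3, -3, -11, 2]]^T, v_2 = [[2, 0, -1, 1]]^T. Check: (A - 3I) v_2 = [[0, 0, 0, 0]]^T = 0.

v_1 = [[3, -3, -11, 2]]^T, v_2 = [[2, 0, -1, 1]]^T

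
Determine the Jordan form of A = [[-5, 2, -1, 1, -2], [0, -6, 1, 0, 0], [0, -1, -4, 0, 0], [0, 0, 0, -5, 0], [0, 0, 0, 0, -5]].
J = [[-5, 1, 0, 0, 0], [0, -5, 1, 0, 0], [0, 0, -5, 0, 0], [0, 0, 0, -5, 0], [0, 0, 0, 0, -5]]

The characteristic polynomial is det(xI - A) = (x + 5)^5, so the eigenvalues are -5 (algebraic multiplicity 5).

For λ = -5: rank(A + 5I) = 2, rank((A + 5I)^2) = 1, rank((A + 5I)^3) = 0. The eigenspace has dimension 5 - 2 = 3, so there are 3 Jordan blocks; the rank sequence gives block sizes [3, 1, 1].

Assembling the blocks gives the Jordan form J above.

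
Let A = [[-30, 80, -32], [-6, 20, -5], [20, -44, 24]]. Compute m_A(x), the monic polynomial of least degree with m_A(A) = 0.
m_A(x) = (x - 6)^2(x - 2)

The characteristic polynomial factors as (x - 6)^2(x - 2). The minimal polynomial is ∏(x - λ)^{k_λ} where k_λ is the size of the largest Jordan block at λ.

For λ = 2: rank(A - 2I) = 2, and the largest Jordan block has size 1 (the smallest k with rank((A - 2I)^k) = rank((A - 2I)^(k+1))).
For λ = 6: rank(A - 6I) = 2, and the largest Jordan block has size 2 (the smallest k with rank((A - 6I)^k) = rank((A - 6I)^(k+1))).

So m_A(x) = (x - 6)^2(x - 2).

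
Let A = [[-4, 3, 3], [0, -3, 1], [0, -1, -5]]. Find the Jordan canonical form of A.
J = [[-4, 1, 0], [0, -4, 0], [0, 0, -4]]

The characteristic polynomial is det(xI - A) = (x + 4)^3, so the eigenvalues are -4 (algebraic multiplicity 3).

For λ = -4: rank(A + 4I) = 1, rank((A + 4I)^2) = 0. The eigenspace has dimension 3 - 1 = 2, so there are 2 Jordan blocks; the rank sequence gives block sizes [2, 1].

Assembling the blocks gives the Jordan form J above.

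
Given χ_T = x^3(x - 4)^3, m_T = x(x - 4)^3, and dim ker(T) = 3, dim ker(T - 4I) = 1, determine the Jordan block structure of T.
λ = 0: algebraic multiplicity 3 (exponent in χ_T), largest block size 1 (exponent in m_T), 3 blocks (geometric multiplicity). These force block sizes [1, 1, 1].
λ = 4: algebraic multiplicity 3 (exponent in χ_T), largest block size 3 (exponent in m_T), 1 block (geometric multiplicity). This forces block sizes [3].

Jordan blocks: (0, 1), (0, 1), (0, 1), (4, 3)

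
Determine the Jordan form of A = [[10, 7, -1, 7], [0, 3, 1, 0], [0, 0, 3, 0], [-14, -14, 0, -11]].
The characteristic polynomial is det(xI - A) = (x - 3)^3(x + 4), so the eigenvalues are -4 (algebraic multiplicity 1), 3 (algebraic multiplicity 3).

For λ = -4: algebraic multiplicity 1 gives one 1×1 block.

For λ = 3: rank(A - 3I) = 2, rank((A - 3I)^2) = 1. The eigenspace has dimension 4 - 2 = 2, so there are 2 Jordan blocks; the rank sequence gives block sizes [2, 1].

Assembling the blocks gives the Jordan form J above.

J = [[-4, 0, 0, 0], [0, 3, 1, 0], [0, 0, 3, 0], [0, 0, 0, 3]]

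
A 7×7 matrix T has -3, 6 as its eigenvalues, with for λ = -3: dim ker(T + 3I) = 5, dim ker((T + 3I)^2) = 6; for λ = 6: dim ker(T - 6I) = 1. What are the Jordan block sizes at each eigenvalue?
Jordan blocks: (-3, 2), (-3, 1), (-3, 1), (-3, 1), (-3, 1), (6, 1)

λ = -3: successive nullity increments [5, 1] count blocks of size ≥ k; block sizes are [2, 1, 1, 1, 1].
λ = 6: successive nullity increments [1] count blocks of size ≥ k; block sizes are [1].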